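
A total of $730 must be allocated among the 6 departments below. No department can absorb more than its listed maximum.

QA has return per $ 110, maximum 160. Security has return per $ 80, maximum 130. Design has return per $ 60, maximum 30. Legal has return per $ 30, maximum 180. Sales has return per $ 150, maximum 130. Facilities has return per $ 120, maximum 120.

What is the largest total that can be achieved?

68500

Rank by return per $: Sales 150 > Facilities 120 > QA 110 > Security 80 > Design 60 > Legal 30.
Sales: +130 to 130 (cap) ; 600 left.
Facilities: +120 to 120 (cap) ; 480 left.
Give QA 160 to hit its cap of 160 ; 320 left.
Give Security 130 to hit its cap of 130 ; 190 left.
Design: +30 to 30 (cap) ; 160 left.
Legal has room for 180 but only 160 remain, so it gets 160.
Total = 110×160 + 80×130 + 60×30 + 30×160 + 150×130 + 120×120 = 68500.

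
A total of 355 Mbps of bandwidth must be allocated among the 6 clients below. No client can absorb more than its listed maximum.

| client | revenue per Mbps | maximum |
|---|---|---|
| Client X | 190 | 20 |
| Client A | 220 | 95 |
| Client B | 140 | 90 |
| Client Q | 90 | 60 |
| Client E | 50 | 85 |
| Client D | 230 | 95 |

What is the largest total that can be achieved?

Highest revenue per Mbps first: Client D 230 > Client A 220 > Client X 190 > Client B 140 > Client Q 90 > Client E 50.
Client D: +95 to 95 (cap) — 260 left.
Give Client A 95 to hit its cap of 95 — 165 left.
Give Client X 20 to hit its cap of 20 — 145 left.
Client B takes 90 to reach its cap of 90 — 55 left.
Only 55 left; Client Q takes them to reach 55.
Total = 190×20 + 220×95 + 140×90 + 90×55 + 230×95 = 64100.

64100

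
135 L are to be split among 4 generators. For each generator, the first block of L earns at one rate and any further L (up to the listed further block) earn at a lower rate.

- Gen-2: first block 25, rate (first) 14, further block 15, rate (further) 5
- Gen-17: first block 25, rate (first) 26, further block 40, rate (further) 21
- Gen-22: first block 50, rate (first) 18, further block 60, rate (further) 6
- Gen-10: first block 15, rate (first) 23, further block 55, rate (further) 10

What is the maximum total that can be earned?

2805

Rank every tier by rate: Gen-17/first 26 > Gen-10/first 23 > Gen-17/second 21 > Gen-22/first 18 > Gen-2/first 14 > Gen-10/second 10 > Gen-22/second 6 > Gen-2/second 5.
Fill Gen-17 first block (25 at 26) ; 110 left.
Gen-10 first at 23: fill all 15 ; 95 left.
Fill Gen-17 second block (40 at 21) ; 55 left.
Fill Gen-22 first block (50 at 18) ; 5 left.
Gen-2/first: +5 of 25 at 14; pool empty.
Total = 26×25 + 23×15 + 21×40 + 18×50 + 14×5 = 2805.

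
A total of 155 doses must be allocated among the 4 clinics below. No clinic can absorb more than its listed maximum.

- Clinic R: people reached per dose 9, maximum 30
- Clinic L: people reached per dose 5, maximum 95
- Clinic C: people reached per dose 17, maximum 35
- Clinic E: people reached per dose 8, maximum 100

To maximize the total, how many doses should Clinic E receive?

Highest people reached per dose first: Clinic C 17 > Clinic R 9 > Clinic E 8 > Clinic L 5.
Clinic C takes 35 to reach its cap of 35 → 120 left.
Clinic R: +30 to 30 (cap) → 90 left.
Only 90 left; Clinic E takes them to reach 90.

90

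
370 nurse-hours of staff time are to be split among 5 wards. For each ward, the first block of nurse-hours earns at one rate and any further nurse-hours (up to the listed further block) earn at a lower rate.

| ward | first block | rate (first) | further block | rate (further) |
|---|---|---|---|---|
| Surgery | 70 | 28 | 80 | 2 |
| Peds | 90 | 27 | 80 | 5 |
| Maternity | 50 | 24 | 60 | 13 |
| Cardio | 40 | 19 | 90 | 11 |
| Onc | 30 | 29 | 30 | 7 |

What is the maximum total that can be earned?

8330

Treat each block as its own option and order by rate: Onc/T1 29 > Surgery/T1 28 > Peds/T1 27 > Maternity/T1 24 > Cardio/T1 19 > Maternity/T2 13 > Cardio/T2 11 > Onc/T2 7 > Peds/T2 5 > Surgery/T2 2.
Onc T1 at 29: fill all 30 → 340 left.
Surgery/T1 (28): +70 → 270 left.
Peds T1 at 27: fill all 90 → 180 left.
Maternity T1 at 24: fill all 50 → 130 left.
Cardio T1 at 19: fill all 40 → 90 left.
Fill Maternity T2 block (60 at 13) → 30 left.
30 remain; put them into Cardio T2 at 11.
Total = 29×30 + 28×70 + 27×90 + 24×50 + 19×40 + 13×60 + 11×30 = 8330.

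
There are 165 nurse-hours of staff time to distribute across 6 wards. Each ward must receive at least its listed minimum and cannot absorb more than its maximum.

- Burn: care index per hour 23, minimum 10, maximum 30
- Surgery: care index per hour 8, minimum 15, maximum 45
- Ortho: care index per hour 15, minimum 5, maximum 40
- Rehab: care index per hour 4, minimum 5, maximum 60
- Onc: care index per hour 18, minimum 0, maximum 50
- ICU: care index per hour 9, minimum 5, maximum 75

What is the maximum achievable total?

Meeting every minimum uses 10+15+5+5+0+5 = 40 nurse-hours, leaving 125.
Order the wards by care index per hour: Burn 23 > Onc 18 > Ortho 15 > ICU 9 > Surgery 8 > Rehab 4.
Burn takes 20 more to reach its cap of 30 ; 105 left.
Onc takes 50 more to reach its cap of 50 ; 55 left.
Ortho: +35 to 40 (cap) ; 20 left.
Only 20 left; ICU takes them to reach 25.
Total = 23×30 + 8×15 + 15×40 + 4×5 + 18×50 + 9×25 = 2555.

2555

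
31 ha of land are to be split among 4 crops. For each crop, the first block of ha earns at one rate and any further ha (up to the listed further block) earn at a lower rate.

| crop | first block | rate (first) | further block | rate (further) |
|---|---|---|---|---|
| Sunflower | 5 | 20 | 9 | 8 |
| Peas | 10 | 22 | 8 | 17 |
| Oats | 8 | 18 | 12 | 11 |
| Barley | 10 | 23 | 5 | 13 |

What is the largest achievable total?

Treat each block as its own option and order by rate: Barley/first 23 > Peas/first 22 > Sunflower/first 20 > Oats/first 18 > Peas/second 17 > Barley/second 13 > Oats/second 11 > Sunflower/second 8.
Barley/first (23): +10 — 21 left.
Peas first at 22: fill all 10 — 11 left.
Sunflower/first (20): +5 — 6 left.
6 remain; put them into Oats first at 18.
Total = 23×10 + 22×10 + 20×5 + 18×6 = 658.

658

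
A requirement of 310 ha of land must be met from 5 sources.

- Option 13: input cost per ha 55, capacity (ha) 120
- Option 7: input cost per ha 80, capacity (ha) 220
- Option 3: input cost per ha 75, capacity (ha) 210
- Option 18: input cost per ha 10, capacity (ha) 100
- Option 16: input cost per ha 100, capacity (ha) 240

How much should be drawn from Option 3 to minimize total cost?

90

Fill from the cheapest source first.
Option 18 at 10: take all 100 ha — 210 still needed.
Take 120 from Option 13 at 55 — need 90 more.
Take 90 from Option 3 at 75 to finish.
Option 7, Option 16: unused.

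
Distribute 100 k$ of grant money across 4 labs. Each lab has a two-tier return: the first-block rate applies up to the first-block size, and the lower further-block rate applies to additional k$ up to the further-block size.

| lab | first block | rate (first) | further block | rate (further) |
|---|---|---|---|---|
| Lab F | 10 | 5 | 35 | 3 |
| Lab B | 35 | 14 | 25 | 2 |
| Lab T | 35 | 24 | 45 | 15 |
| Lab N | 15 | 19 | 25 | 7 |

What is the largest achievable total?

Order all 8 blocks by rate: Lab T/tier1 24 > Lab N/tier1 19 > Lab T/tier2 15 > Lab B/tier1 14 > Lab N/tier2 7 > Lab F/tier1 5 > Lab F/tier2 3 > Lab B/tier2 2.
Lab T/tier1 (24): +35 — 65 left.
Lab N/tier1 (19): +15 — 50 left.
Fill Lab T tier2 block (45 at 15) — 5 left.
Lab B/tier1: +5 of 35 at 14; pool empty.
Total = 24×35 + 19×15 + 15×45 + 14×5 = 1870.

1870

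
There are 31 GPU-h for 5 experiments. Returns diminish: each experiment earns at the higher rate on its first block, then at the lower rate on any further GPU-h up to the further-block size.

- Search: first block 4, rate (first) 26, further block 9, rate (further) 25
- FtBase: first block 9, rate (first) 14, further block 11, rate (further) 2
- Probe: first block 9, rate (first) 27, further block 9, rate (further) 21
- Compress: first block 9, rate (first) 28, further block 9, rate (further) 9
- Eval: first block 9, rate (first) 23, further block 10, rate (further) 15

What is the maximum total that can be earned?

Order all 10 blocks by rate: Compress/first 28 > Probe/first 27 > Search/first 26 > Search/second 25 > Eval/first 23 > Probe/second 21 > Eval/second 15 > FtBase/first 14 > Compress/second 9 > FtBase/second 2.
Compress first at 28: fill all 9 ; 22 left.
Probe/first (27): +9 ; 13 left.
Search first at 26: fill all 4 ; 9 left.
Fill Search second block (9 at 25) ; 0 left.
Total = 28×9 + 27×9 + 26×4 + 25×9 = 824.

824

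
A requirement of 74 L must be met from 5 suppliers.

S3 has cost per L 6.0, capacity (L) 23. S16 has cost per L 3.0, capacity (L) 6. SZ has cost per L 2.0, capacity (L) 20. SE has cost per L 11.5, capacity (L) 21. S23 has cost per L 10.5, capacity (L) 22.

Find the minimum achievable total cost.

461.5

Use suppliers in increasing cost order.
Take 20 from SZ at 2.0 ; need 54 more.
S16 at 3.0: take all 6 L ; 48 still needed.
S3 (6.0): use full 23 ; 25 L to go.
S23 (10.5): use full 22 ; 3 L to go.
Take 3 from SE at 11.5 to finish.
Cost = 20×2.0 + 6×3.0 + 23×6.0 + 22×10.5 + 3×11.5 = 461.5.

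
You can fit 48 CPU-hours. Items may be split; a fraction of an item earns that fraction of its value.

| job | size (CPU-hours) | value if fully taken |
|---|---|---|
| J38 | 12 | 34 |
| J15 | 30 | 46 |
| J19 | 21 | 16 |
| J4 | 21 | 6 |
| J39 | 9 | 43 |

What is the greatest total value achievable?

Rank by value-to-size ratio: J39 43/9≈4.78, J38 34/12≈2.83, J15 46/30≈1.53, J19 16/21≈0.762, J4 6/21≈0.286.
Take all of J39 (9 CPU-hours, value 43) → 39 CPU-hours left.
J38: take in full, 12 CPU-hours for value 34 → 27 left.
27 CPU-hours left: a 27/30 share of J15 gives 46×27/30 = 41.4.
Total value = 118.4.

118.4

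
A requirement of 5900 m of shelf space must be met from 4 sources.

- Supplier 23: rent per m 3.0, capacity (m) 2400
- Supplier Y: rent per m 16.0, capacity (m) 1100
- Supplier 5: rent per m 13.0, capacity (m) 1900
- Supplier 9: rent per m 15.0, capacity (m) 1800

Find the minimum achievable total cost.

Use sources in increasing cost order.
Supplier 23 at 3.0: take all 2400 m — 3500 still needed.
Supplier 5 (13.0): use full 1900 — 1600 m to go.
Supplier 9 at 15.0: take 1600 of its 1800 — requirement met.
Supplier Y: unused.
Cost = 2400×3.0 + 1900×13.0 + 1600×15.0 = 55900.

55900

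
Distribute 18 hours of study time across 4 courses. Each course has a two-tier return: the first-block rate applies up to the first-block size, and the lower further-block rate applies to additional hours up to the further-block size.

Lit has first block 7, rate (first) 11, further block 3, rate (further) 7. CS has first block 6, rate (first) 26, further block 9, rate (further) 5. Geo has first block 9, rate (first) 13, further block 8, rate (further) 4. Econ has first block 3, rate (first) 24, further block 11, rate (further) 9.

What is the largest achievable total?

345

Order all 8 blocks by rate: CS/tier1 26 > Econ/tier1 24 > Geo/tier1 13 > Lit/tier1 11 > Econ/tier2 9 > Lit/tier2 7 > CS/tier2 5 > Geo/tier2 4.
CS/tier1 (26): +6 — 12 left.
Econ/tier1 (24): +3 — 9 left.
Fill Geo tier1 block (9 at 13) — 0 left.
Total = 26×6 + 24×3 + 13×9 = 345.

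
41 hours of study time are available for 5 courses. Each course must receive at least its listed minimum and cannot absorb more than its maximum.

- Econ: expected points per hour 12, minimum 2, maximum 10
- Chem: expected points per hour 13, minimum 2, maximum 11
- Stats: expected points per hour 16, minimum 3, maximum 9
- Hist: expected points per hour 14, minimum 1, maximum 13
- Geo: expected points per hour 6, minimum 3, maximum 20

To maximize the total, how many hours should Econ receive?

5

Meeting every minimum uses 2+2+3+1+3 = 11 hours, leaving 30.
Order the courses by expected points per hour: Stats 16 > Hist 14 > Chem 13 > Econ 12 > Geo 6.
Stats takes 6 more to reach its cap of 9 ; 24 left.
Hist takes 12 more to reach its cap of 13 ; 12 left.
Chem takes 9 more to reach its cap of 11 ; 3 left.
Econ has room for 8 more but only 3 remain, so it gets 5.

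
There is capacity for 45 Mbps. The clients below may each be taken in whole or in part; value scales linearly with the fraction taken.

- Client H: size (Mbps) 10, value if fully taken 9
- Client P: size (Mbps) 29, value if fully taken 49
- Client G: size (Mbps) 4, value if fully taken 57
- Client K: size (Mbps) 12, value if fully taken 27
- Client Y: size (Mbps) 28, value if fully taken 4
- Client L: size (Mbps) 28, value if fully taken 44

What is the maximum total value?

133

Sort by value density: Client G 57/4≈14.2, Client K 27/12≈2.25, Client P 49/29≈1.69, Client L 44/28≈1.57, Client H 9/10≈0.9, Client Y 4/28≈0.143.
Client G: take in full, 4 Mbps for value 57 → 41 left.
Take all of Client K (12 Mbps, value 27) → 29 Mbps left.
All 29 Mbps of Client P fit (value 49) → 0 remain.
Total value = 133.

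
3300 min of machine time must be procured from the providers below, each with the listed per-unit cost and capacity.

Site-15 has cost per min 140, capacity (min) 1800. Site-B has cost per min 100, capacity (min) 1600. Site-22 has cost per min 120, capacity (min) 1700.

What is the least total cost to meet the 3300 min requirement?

364000

Use providers in increasing cost order.
Take 1600 from Site-B at 100 ; need 1700 more.
Site-22 (120): use full 1700 ; 0 min to go.
Site-15: unused.
Cost = 1600×100 + 1700×120 = 364000.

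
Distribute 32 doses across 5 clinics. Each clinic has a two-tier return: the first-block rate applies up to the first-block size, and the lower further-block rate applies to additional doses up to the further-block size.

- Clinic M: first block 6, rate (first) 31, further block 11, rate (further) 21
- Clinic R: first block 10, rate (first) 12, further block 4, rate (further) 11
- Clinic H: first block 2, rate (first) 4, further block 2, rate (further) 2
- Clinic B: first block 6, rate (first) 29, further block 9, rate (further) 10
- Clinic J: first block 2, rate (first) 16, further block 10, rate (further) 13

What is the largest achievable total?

714

Treat each block as its own option and order by rate: Clinic M/tier1 31 > Clinic B/tier1 29 > Clinic M/tier2 21 > Clinic J/tier1 16 > Clinic J/tier2 13 > Clinic R/tier1 12 > Clinic R/tier2 11 > Clinic B/tier2 10 > Clinic H/tier1 4 > Clinic H/tier2 2.
Clinic M tier1 at 31: fill all 6 — 26 left.
Clinic B/tier1 (29): +6 — 20 left.
Fill Clinic M tier2 block (11 at 21) — 9 left.
Clinic J/tier1 (16): +2 — 7 left.
Clinic J tier2 at 13: only 7 left, fill 7.
Total = 31×6 + 29×6 + 21×11 + 16×2 + 13×7 = 714.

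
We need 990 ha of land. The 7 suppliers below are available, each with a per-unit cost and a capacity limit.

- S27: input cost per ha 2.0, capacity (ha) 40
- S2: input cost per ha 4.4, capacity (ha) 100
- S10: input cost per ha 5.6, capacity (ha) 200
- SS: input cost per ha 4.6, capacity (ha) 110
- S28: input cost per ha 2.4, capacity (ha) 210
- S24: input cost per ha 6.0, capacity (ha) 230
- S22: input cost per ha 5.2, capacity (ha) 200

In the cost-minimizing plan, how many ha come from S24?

Use suppliers in increasing cost order.
Take 40 from S27 at 2.0 → need 950 more.
S28 (2.4): use full 210 → 740 ha to go.
Take 100 from S2 at 4.4 → need 640 more.
SS at 4.6: take all 110 ha → 530 still needed.
Take 200 from S22 at 5.2 → need 330 more.
S10 (5.6): use full 200 → 130 ha to go.
S24 at 6.0: take 130 of its 230 → requirement met.

130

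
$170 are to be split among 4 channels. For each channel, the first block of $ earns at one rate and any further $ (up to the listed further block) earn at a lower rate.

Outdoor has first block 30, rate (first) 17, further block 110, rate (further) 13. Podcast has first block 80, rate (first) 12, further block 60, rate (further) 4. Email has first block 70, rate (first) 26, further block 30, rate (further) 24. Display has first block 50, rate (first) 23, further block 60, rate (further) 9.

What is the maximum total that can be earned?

Order all 8 blocks by rate: Email/tier1 26 > Email/tier2 24 > Display/tier1 23 > Outdoor/tier1 17 > Outdoor/tier2 13 > Podcast/tier1 12 > Display/tier2 9 > Podcast/tier2 4.
Fill Email tier1 block (70 at 26) → 100 left.
Email/tier2 (24): +30 → 70 left.
Display tier1 at 23: fill all 50 → 20 left.
Outdoor/tier1: +20 of 30 at 17; pool empty.
Total = 26×70 + 24×30 + 23×50 + 17×20 = 4030.

4030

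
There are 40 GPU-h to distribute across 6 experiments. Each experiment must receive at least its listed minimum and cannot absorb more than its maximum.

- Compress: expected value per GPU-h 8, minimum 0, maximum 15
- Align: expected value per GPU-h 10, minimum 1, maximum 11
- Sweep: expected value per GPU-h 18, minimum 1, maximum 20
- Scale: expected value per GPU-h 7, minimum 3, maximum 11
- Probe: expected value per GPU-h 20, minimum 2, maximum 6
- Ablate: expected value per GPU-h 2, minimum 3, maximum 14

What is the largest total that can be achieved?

587

Meeting every minimum uses 0+1+1+3+2+3 = 10 GPU-h, leaving 30.
Highest expected value per GPU-h first: Probe 20 > Sweep 18 > Align 10 > Compress 8 > Scale 7 > Ablate 2.
Probe: +4 to 6 (cap) — 26 left.
Give Sweep 19 more to hit its cap of 20 — 7 left.
Align has room for 10 more but only 7 remain, so it gets 8.
Total = 10×8 + 18×20 + 7×3 + 20×6 + 2×3 = 587.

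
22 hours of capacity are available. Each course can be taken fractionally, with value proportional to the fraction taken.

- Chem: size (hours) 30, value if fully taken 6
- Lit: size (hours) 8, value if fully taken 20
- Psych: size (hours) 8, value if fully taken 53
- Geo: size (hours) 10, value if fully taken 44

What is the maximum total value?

107

Sort by value density: Psych 53/8≈6.62, Geo 44/10≈4.4, Lit 20/8≈2.5, Chem 6/30≈0.2.
Take all of Psych (8 hours, value 53) ; 14 hours left.
Geo: take in full, 10 hours for value 44 ; 4 left.
4 hours left: a 4/8 share of Lit gives 20×4/8 = 10.
Total value = 107.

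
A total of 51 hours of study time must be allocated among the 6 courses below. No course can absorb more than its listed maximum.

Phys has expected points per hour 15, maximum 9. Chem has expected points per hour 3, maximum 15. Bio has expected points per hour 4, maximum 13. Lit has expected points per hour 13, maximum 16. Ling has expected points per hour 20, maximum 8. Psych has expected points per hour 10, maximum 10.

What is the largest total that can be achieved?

635

Rank by expected points per hour: Ling 20 > Phys 15 > Lit 13 > Psych 10 > Bio 4 > Chem 3.
Ling takes 8 to reach its cap of 8 — 43 left.
Phys: +9 to 9 (cap) — 34 left.
Give Lit 16 to hit its cap of 16 — 18 left.
Psych: +10 to 10 (cap) — 8 left.
Bio has room for 13 but only 8 remain, so it gets 8.
Total = 15×9 + 4×8 + 13×16 + 20×8 + 10×10 = 635.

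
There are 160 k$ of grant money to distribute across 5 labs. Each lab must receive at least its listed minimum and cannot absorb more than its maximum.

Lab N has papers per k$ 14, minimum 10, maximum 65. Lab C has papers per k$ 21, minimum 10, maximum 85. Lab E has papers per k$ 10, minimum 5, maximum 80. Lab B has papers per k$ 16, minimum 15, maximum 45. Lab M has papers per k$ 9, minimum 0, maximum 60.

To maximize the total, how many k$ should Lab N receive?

Meeting every minimum uses 10+10+5+15+0 = 40 k$, leaving 120.
Highest papers per k$ first: Lab C 21 > Lab B 16 > Lab N 14 > Lab E 10 > Lab M 9.
Give Lab C 75 more to hit its cap of 85 — 45 left.
Lab B: +30 to 45 (cap) — 15 left.
Only 15 left; Lab N takes them to reach 25.

25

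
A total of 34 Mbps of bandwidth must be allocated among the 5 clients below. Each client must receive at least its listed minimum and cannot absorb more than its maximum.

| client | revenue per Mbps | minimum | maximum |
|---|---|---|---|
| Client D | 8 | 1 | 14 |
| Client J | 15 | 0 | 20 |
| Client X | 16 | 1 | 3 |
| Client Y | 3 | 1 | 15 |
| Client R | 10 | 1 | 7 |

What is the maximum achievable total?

445

Meeting every minimum uses 1+0+1+1+1 = 4 Mbps, leaving 30.
Order the clients by revenue per Mbps: Client X 16 > Client J 15 > Client R 10 > Client D 8 > Client Y 3.
Give Client X 2 more to hit its cap of 3 → 28 left.
Client J takes 20 more to reach its cap of 20 → 8 left.
Client R: +6 to 7 (cap) → 2 left.
Client D: +2 (room for 13) → 3. Pool exhausted.
Total = 8×3 + 15×20 + 16×3 + 3×1 + 10×7 = 445.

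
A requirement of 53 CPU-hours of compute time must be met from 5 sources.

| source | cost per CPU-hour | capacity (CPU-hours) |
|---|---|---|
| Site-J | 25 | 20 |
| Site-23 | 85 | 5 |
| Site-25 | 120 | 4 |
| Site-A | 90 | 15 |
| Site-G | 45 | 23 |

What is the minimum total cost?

Fill from the cheapest source first.
Site-J at 25: take all 20 CPU-hours ; 33 still needed.
Take 23 from Site-G at 45 ; need 10 more.
Site-23 at 85: take all 5 CPU-hours ; 5 still needed.
Site-A at 90: take 5 of its 15 ; requirement met.
Site-25: unused.
Cost = 20×25 + 23×45 + 5×85 + 5×90 = 2410.

2410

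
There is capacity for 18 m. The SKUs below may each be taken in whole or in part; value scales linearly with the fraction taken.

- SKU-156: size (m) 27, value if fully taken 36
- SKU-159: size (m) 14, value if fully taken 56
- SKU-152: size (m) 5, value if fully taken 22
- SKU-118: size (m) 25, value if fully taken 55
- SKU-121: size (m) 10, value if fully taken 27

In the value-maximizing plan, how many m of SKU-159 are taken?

13

Sort by value density: SKU-152 22/5≈4.4, SKU-159 56/14≈4, SKU-121 27/10≈2.7, SKU-118 55/25≈2.2, SKU-156 36/27≈1.33.
SKU-152: take in full, 5 m for value 22 — 13 left.
Fill the last 13 m with part of SKU-159: 13/14 of it earns 52.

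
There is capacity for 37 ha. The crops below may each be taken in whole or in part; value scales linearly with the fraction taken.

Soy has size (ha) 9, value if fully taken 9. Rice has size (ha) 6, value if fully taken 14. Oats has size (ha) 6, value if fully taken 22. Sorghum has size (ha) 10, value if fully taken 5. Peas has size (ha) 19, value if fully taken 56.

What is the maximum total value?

Best value per unit of size first: Oats 22/6≈3.67, Peas 56/19≈2.95, Rice 14/6≈2.33, Soy 9/9≈1, Sorghum 5/10≈0.5.
Oats: take in full, 6 ha for value 22 → 31 left.
Take all of Peas (19 ha, value 56) → 12 ha left.
Rice: take in full, 6 ha for value 14 → 6 left.
Only 6 ha remain; take 6/9 of Soy for value 9×6/9 = 6.
Total value = 98.

98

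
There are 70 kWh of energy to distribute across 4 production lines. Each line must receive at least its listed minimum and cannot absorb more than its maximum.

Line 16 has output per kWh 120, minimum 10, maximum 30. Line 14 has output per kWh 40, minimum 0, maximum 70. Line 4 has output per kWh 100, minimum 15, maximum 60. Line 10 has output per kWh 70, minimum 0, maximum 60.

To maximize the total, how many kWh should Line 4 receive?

Meeting every minimum uses 10+0+15+0 = 25 kWh, leaving 45.
Order the production lines by output per kWh: Line 16 120 > Line 4 100 > Line 10 70 > Line 14 40.
Line 16: +20 to 30 (cap) → 25 left.
Line 4 has room for 45 more but only 25 remain, so it gets 40.

40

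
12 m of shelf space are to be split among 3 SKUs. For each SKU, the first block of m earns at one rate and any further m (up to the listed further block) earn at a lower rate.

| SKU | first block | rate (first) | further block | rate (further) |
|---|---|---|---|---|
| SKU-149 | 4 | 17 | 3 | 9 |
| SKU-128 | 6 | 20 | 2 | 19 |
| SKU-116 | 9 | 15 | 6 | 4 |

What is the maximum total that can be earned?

Order all 6 blocks by rate: SKU-128/T1 20 > SKU-128/T2 19 > SKU-149/T1 17 > SKU-116/T1 15 > SKU-149/T2 9 > SKU-116/T2 4.
SKU-128/T1 (20): +6 ; 6 left.
SKU-128 T2 at 19: fill all 2 ; 4 left.
Fill SKU-149 T1 block (4 at 17) ; 0 left.
Total = 20×6 + 19×2 + 17×4 = 226.

226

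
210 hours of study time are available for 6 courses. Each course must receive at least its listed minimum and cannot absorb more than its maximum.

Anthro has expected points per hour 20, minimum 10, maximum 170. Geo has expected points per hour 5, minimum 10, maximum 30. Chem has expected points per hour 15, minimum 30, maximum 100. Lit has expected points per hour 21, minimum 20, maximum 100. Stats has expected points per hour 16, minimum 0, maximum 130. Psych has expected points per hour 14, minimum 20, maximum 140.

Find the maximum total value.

3880

Meeting every minimum uses 10+10+30+20+0+20 = 90 hours, leaving 120.
Order the courses by expected points per hour: Lit 21 > Anthro 20 > Stats 16 > Chem 15 > Psych 14 > Geo 5.
Give Lit 80 more to hit its cap of 100 ; 40 left.
Anthro has room for 160 more but only 40 remain, so it gets 50.
Total = 20×50 + 5×10 + 15×30 + 21×100 + 14×20 = 3880.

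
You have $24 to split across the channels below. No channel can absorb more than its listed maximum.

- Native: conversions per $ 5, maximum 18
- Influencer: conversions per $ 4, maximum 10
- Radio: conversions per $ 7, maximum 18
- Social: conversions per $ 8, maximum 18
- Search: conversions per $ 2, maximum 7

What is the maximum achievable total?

Highest conversions per $ first: Social 8 > Radio 7 > Native 5 > Influencer 4 > Search 2.
Social: +18 to 18 (cap) → 6 left.
Only 6 left; Radio takes them to reach 6.
Total = 7×6 + 8×18 = 186.

186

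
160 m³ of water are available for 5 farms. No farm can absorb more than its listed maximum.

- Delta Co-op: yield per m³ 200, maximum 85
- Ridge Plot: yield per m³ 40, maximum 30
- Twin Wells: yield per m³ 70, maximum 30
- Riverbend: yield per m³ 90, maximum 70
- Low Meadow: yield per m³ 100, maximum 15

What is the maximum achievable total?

Rank by yield per m³: Delta Co-op 200 > Low Meadow 100 > Riverbend 90 > Twin Wells 70 > Ridge Plot 40.
Delta Co-op: +85 to 85 (cap) — 75 left.
Low Meadow: +15 to 15 (cap) — 60 left.
Only 60 left; Riverbend takes them to reach 60.
Total = 200×85 + 90×60 + 100×15 = 23900.

23900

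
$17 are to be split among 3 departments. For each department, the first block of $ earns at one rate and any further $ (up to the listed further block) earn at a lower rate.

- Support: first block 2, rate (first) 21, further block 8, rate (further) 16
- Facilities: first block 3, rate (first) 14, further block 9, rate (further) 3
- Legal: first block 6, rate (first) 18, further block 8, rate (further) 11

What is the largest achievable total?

Treat each block as its own option and order by rate: Support/first 21 > Legal/first 18 > Support/second 16 > Facilities/first 14 > Legal/second 11 > Facilities/second 3.
Fill Support first block (2 at 21) → 15 left.
Legal/first (18): +6 → 9 left.
Support/second (16): +8 → 1 left.
1 remain; put them into Facilities first at 14.
Total = 21×2 + 18×6 + 16×8 + 14×1 = 292.

292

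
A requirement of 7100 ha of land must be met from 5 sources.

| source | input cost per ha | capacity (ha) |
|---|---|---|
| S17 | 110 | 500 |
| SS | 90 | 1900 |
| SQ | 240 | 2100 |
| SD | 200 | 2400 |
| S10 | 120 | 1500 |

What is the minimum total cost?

Use sources in increasing cost order.
SS (90): use full 1900 — 5200 ha to go.
S17 (110): use full 500 — 4700 ha to go.
Take 1500 from S10 at 120 — need 3200 more.
SD at 200: take all 2400 ha — 800 still needed.
SQ (240): take the remaining 800 — done.
Cost = 1900×90 + 500×110 + 1500×120 + 2400×200 + 800×240 = 1078000.

1078000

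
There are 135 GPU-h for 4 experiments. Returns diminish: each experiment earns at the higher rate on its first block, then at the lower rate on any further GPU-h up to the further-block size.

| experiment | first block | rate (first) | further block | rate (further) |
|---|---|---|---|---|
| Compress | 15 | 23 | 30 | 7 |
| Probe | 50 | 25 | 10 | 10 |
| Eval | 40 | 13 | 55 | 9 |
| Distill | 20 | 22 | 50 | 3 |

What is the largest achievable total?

Rank every tier by rate: Probe/tier1 25 > Compress/tier1 23 > Distill/tier1 22 > Eval/tier1 13 > Probe/tier2 10 > Eval/tier2 9 > Compress/tier2 7 > Distill/tier2 3.
Fill Probe tier1 block (50 at 25) — 85 left.
Compress/tier1 (23): +15 — 70 left.
Fill Distill tier1 block (20 at 22) — 50 left.
Fill Eval tier1 block (40 at 13) — 10 left.
Probe/tier2 (10): +10 — 0 left.
Total = 25×50 + 23×15 + 22×20 + 13×40 + 10×10 = 2655.

2655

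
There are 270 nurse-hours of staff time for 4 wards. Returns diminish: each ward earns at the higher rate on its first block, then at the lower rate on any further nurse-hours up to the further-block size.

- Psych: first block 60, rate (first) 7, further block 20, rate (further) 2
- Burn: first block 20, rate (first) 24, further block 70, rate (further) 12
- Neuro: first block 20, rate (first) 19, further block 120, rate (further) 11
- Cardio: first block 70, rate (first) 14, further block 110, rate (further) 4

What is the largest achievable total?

Order all 8 blocks by rate: Burn/tier1 24 > Neuro/tier1 19 > Cardio/tier1 14 > Burn/tier2 12 > Neuro/tier2 11 > Psych/tier1 7 > Cardio/tier2 4 > Psych/tier2 2.
Burn/tier1 (24): +20 — 250 left.
Neuro/tier1 (19): +20 — 230 left.
Cardio tier1 at 14: fill all 70 — 160 left.
Burn/tier2 (12): +70 — 90 left.
90 remain; put them into Neuro tier2 at 11.
Total = 24×20 + 19×20 + 14×70 + 12×70 + 11×90 = 3670.

3670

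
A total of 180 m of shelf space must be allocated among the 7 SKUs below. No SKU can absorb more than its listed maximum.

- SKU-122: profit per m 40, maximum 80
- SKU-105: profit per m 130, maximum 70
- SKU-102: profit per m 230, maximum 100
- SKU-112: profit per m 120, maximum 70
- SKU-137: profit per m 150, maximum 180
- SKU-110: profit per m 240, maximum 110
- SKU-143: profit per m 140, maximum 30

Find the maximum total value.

Order the SKUs by profit per m: SKU-110 240 > SKU-102 230 > SKU-137 150 > SKU-143 140 > SKU-105 130 > SKU-112 120 > SKU-122 40.
SKU-110: +110 to 110 (cap) — 70 left.
Only 70 left; SKU-102 takes them to reach 70.
Total = 230×70 + 240×110 = 42500.

42500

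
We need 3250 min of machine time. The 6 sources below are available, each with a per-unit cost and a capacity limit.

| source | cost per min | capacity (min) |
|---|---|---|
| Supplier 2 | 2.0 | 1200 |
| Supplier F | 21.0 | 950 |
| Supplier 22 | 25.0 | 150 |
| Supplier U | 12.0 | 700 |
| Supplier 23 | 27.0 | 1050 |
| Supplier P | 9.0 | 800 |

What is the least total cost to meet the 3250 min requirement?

Cheapest first:
Supplier 2 at 2.0: take all 1200 min → 2050 still needed.
Take 800 from Supplier P at 9.0 → need 1250 more.
Take 700 from Supplier U at 12.0 → need 550 more.
Supplier F at 21.0: take 550 of its 950 → requirement met.
Supplier 22, Supplier 23: unused.
Cost = 1200×2.0 + 800×9.0 + 700×12.0 + 550×21.0 = 29550.

29550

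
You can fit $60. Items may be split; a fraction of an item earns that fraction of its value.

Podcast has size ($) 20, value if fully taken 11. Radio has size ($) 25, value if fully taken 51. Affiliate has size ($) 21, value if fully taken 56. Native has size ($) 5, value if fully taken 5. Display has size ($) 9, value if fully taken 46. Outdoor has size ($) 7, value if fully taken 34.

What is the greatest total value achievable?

182.92

Rank by value-to-size ratio: Display 46/9≈5.11, Outdoor 34/7≈4.86, Affiliate 56/21≈2.67, Radio 51/25≈2.04, Native 5/5≈1, Podcast 11/20≈0.55.
Display: take in full, 9 $ for value 46 ; 51 left.
Outdoor: take in full, 7 $ for value 34 ; 44 left.
Take all of Affiliate (21 $, value 56) ; 23 $ left.
Fill the last 23 $ with part of Radio: 23/25 of it earns 46.92.
Total value = 182.92.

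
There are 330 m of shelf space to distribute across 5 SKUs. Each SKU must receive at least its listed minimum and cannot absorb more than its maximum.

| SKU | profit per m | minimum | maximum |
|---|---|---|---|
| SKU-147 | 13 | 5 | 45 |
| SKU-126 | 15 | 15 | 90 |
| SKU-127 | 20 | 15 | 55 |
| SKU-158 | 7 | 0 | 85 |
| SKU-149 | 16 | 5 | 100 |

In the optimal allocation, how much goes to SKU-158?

40

Meeting every minimum uses 5+15+15+0+5 = 40 m, leaving 290.
Order the SKUs by profit per m: SKU-127 20 > SKU-149 16 > SKU-126 15 > SKU-147 13 > SKU-158 7.
Give SKU-127 40 more to hit its cap of 55 ; 250 left.
Give SKU-149 95 more to hit its cap of 100 ; 155 left.
SKU-126 takes 75 more to reach its cap of 90 ; 80 left.
Give SKU-147 40 more to hit its cap of 45 ; 40 left.
SKU-158 has room for 85 more but only 40 remain, so it gets 40.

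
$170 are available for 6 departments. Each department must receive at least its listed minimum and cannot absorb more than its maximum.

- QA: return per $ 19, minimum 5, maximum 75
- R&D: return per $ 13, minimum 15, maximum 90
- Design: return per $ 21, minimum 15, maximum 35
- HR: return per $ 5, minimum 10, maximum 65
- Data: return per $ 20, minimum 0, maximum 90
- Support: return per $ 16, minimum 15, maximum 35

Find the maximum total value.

Meeting every minimum uses 5+15+15+10+0+15 = 60 $, leaving 110.
Order the departments by return per $: Design 21 > Data 20 > QA 19 > Support 16 > R&D 13 > HR 5.
Design: +20 to 35 (cap) → 90 left.
Give Data 90 more to hit its cap of 90 → 0 left.
Total = 19×5 + 13×15 + 21×35 + 5×10 + 20×90 + 16×15 = 3115.

3115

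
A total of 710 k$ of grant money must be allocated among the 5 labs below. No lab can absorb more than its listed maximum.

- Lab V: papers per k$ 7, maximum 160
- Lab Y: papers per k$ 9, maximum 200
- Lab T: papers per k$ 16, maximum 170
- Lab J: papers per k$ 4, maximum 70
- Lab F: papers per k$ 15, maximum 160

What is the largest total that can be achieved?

8120

Rank by papers per k$: Lab T 16 > Lab F 15 > Lab Y 9 > Lab V 7 > Lab J 4.
Lab T takes 170 to reach its cap of 170 → 540 left.
Lab F: +160 to 160 (cap) → 380 left.
Lab Y: +200 to 200 (cap) → 180 left.
Lab V: +160 to 160 (cap) → 20 left.
Only 20 left; Lab J takes them to reach 20.
Total = 7×160 + 9×200 + 16×170 + 4×20 + 15×160 = 8120.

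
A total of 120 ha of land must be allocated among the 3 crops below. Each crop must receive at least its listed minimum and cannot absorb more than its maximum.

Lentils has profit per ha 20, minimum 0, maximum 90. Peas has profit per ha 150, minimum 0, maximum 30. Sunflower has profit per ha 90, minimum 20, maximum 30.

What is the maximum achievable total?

8400

Meeting every minimum uses 0+0+20 = 20 ha, leaving 100.
Order the crops by profit per ha: Peas 150 > Sunflower 90 > Lentils 20.
Peas takes 30 more to reach its cap of 30 — 70 left.
Sunflower takes 10 more to reach its cap of 30 — 60 left.
Lentils: +60 (room for 90) → 60. Pool exhausted.
Total = 20×60 + 150×30 + 90×30 = 8400.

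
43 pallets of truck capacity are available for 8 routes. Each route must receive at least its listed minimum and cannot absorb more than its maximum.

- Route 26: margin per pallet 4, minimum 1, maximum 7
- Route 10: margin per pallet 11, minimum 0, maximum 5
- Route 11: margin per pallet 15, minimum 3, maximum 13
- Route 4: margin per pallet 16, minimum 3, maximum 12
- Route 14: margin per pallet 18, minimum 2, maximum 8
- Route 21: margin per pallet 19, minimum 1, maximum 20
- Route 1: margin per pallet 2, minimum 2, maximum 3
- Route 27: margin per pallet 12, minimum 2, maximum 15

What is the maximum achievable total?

Meeting every minimum uses 1+0+3+3+2+1+2+2 = 14 pallets, leaving 29.
Highest margin per pallet first: Route 21 19 > Route 14 18 > Route 4 16 > Route 11 15 > Route 27 12 > Route 10 11 > Route 26 4 > Route 1 2.
Give Route 21 19 more to hit its cap of 20 → 10 left.
Route 14 takes 6 more to reach its cap of 8 → 4 left.
Only 4 left; Route 4 takes them to reach 7.
Total = 4×1 + 15×3 + 16×7 + 18×8 + 19×20 + 2×2 + 12×2 = 713.

713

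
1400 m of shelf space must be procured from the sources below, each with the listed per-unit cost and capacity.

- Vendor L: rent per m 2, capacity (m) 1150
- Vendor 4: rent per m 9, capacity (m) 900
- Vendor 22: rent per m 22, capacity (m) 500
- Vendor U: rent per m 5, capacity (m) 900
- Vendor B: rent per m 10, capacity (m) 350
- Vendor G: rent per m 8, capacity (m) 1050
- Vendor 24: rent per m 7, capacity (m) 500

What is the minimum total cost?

Cheapest first:
Vendor L (2): use full 1150 ; 250 m to go.
Vendor U (5): take the remaining 250 ; done.
Vendor 24, Vendor G, Vendor 4, Vendor B, Vendor 22: unused.
Cost = 1150×2 + 250×5 = 3550.

3550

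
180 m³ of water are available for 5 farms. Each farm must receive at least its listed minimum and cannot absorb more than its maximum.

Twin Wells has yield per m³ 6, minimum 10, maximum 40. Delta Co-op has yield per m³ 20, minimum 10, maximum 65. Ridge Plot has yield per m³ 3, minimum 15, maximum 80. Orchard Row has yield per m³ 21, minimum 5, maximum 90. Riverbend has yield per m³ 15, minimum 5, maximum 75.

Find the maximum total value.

3270

Meeting every minimum uses 10+10+15+5+5 = 45 m³, leaving 135.
Highest yield per m³ first: Orchard Row 21 > Delta Co-op 20 > Riverbend 15 > Twin Wells 6 > Ridge Plot 3.
Give Orchard Row 85 more to hit its cap of 90 — 50 left.
Only 50 left; Delta Co-op takes them to reach 60.
Total = 6×10 + 20×60 + 3×15 + 21×90 + 15×5 = 3270.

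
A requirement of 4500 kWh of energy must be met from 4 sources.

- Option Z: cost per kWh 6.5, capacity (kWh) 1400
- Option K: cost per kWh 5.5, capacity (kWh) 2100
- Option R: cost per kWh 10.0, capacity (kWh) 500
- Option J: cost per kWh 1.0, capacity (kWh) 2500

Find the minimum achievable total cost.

13500

Cheapest first:
Option J at 1.0: take all 2500 kWh ; 2000 still needed.
Option K (5.5): take the remaining 2000 ; done.
Option Z, Option R: unused.
Cost = 2500×1.0 + 2000×5.5 = 13500.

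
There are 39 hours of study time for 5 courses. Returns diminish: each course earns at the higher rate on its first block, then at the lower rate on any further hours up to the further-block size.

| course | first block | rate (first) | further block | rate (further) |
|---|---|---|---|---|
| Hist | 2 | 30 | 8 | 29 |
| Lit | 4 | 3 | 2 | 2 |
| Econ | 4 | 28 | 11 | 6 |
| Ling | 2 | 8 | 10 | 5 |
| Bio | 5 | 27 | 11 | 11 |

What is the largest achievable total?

718

Order all 10 blocks by rate: Hist/T1 30 > Hist/T2 29 > Econ/T1 28 > Bio/T1 27 > Bio/T2 11 > Ling/T1 8 > Econ/T2 6 > Ling/T2 5 > Lit/T1 3 > Lit/T2 2.
Hist T1 at 30: fill all 2 → 37 left.
Hist/T2 (29): +8 → 29 left.
Fill Econ T1 block (4 at 28) → 25 left.
Bio/T1 (27): +5 → 20 left.
Bio T2 at 11: fill all 11 → 9 left.
Ling T1 at 8: fill all 2 → 7 left.
7 remain; put them into Econ T2 at 6.
Total = 30×2 + 29×8 + 28×4 + 27×5 + 11×11 + 8×2 + 6×7 = 718.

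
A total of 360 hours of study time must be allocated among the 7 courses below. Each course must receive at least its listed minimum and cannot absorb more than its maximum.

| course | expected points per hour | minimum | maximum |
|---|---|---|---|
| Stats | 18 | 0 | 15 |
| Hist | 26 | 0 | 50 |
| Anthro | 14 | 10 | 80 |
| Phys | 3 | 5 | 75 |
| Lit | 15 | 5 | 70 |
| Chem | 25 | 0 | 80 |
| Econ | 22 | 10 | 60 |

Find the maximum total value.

Meeting every minimum uses 0+0+10+5+5+0+10 = 30 hours, leaving 330.
Order the courses by expected points per hour: Hist 26 > Chem 25 > Econ 22 > Stats 18 > Lit 15 > Anthro 14 > Phys 3.
Give Hist 50 more to hit its cap of 50 ; 280 left.
Chem: +80 to 80 (cap) ; 200 left.
Give Econ 50 more to hit its cap of 60 ; 150 left.
Give Stats 15 more to hit its cap of 15 ; 135 left.
Lit takes 65 more to reach its cap of 70 ; 70 left.
Anthro: +70 to 80 (cap) ; 0 left.
Total = 18×15 + 26×50 + 14×80 + 3×5 + 15×70 + 25×80 + 22×60 = 7075.

7075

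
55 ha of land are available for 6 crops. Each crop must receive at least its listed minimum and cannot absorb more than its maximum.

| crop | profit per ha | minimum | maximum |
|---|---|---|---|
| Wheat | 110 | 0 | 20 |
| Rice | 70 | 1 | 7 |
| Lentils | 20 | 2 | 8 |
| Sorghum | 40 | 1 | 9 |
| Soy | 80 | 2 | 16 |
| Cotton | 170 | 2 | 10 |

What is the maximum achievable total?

Meeting every minimum uses 0+1+2+1+2+2 = 8 ha, leaving 47.
Highest profit per ha first: Cotton 170 > Wheat 110 > Soy 80 > Rice 70 > Sorghum 40 > Lentils 20.
Cotton: +8 to 10 (cap) ; 39 left.
Give Wheat 20 more to hit its cap of 20 ; 19 left.
Soy: +14 to 16 (cap) ; 5 left.
Rice has room for 6 more but only 5 remain, so it gets 6.
Total = 110×20 + 70×6 + 20×2 + 40×1 + 80×16 + 170×10 = 5680.

5680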